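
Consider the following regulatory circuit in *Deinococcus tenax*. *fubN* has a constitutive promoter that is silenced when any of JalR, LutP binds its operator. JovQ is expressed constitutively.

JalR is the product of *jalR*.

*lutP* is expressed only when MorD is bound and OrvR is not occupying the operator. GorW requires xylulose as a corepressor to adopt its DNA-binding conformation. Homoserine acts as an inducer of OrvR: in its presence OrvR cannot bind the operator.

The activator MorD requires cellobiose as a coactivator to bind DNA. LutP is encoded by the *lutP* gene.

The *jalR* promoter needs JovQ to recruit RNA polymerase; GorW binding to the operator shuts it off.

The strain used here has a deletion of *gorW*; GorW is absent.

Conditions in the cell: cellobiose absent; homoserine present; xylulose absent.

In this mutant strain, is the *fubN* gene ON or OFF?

OFF

GorW is non-functional in this strain, so it has no effect.
JovQ is produced constitutively and is active.
No repressor is bound and JovQ is active, so *jalR* is transcribed.
So JalR is produced and active.
Homoserine is present, so OrvR is inactive.
Cellobiose is absent, so MorD is inactive.
Required activator MorD is absent, so *lutP* is not transcribed.
So LutP is not produced.
With repressor JalR bound, *fubN* is not transcribed.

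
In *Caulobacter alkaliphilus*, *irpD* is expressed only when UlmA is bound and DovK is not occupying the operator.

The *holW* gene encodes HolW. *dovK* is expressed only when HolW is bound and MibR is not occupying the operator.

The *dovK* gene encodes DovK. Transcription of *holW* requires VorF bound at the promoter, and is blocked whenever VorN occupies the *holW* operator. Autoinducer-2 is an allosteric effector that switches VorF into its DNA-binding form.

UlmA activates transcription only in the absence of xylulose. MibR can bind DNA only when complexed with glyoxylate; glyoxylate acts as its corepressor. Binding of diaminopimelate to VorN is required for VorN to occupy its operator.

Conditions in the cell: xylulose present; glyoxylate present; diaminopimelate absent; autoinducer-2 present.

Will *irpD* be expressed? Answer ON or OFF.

Xylulose is present, so UlmA is inactive.
Glyoxylate is present, so MibR is active.
Diaminopimelate is absent, so VorN is inactive.
Autoinducer-2 is present, so VorF is active.
No repressor is bound and VorF is active, so *holW* is transcribed.
So HolW is produced and active.
With repressor MibR bound, *dovK* is not transcribed.
So DovK is not produced.
Required activator UlmA is absent, so *irpD* is not transcribed.

OFF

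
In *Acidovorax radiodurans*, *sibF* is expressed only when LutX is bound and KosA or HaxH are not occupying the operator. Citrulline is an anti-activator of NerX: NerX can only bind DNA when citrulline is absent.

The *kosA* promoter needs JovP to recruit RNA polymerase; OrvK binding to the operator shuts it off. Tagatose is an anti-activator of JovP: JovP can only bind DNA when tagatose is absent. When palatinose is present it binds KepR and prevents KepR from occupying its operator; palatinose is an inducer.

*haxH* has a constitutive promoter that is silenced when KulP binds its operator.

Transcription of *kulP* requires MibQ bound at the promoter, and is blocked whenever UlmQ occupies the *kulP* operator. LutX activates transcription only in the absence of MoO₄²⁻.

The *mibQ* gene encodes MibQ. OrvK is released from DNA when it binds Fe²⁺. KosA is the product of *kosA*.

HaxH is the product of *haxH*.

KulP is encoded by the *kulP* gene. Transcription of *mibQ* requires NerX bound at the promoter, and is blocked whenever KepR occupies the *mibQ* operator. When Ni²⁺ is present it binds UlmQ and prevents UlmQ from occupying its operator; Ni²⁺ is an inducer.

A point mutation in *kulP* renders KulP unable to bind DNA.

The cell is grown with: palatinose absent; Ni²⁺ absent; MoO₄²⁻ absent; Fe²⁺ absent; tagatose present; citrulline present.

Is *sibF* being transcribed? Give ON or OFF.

Fe²⁺ is absent, so OrvK is active.
Tagatose is present, so JovP is inactive.
With repressor OrvK bound, *kosA* is not transcribed.
So KosA is not produced.
MoO₄²⁻ is absent, so LutX is active.
KulP is non-functional in this strain, so it has no effect.
With no repressor bound, *haxH* is transcribed.
So HaxH is produced and active.
With repressor HaxH bound, *sibF* is not transcribed.

OFF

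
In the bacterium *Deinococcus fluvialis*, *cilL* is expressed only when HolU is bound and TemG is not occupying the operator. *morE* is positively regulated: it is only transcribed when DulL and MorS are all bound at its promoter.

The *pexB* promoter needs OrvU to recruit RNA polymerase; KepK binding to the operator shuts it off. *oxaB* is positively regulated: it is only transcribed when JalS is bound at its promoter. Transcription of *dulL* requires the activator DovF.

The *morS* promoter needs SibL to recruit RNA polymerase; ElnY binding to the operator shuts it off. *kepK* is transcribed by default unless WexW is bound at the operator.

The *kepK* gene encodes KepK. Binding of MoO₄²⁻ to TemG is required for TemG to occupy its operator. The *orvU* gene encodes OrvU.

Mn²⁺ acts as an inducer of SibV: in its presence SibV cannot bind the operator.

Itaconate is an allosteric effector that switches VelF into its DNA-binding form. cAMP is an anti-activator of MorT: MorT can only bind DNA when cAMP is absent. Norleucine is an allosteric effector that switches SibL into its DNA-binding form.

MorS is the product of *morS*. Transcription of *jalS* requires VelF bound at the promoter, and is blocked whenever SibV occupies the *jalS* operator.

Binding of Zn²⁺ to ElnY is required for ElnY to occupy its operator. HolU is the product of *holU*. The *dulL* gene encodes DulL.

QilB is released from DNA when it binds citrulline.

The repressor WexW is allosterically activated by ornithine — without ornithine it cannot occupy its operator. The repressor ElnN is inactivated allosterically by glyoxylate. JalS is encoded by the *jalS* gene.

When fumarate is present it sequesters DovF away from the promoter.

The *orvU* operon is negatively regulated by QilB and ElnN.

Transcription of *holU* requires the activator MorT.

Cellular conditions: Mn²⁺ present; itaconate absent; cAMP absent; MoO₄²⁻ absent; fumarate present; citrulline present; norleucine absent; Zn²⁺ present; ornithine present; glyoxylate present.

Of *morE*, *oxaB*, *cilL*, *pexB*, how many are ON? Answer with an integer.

Fumarate is present, so DovF is inactive.
Required activator DovF is absent, so *dulL* is not transcribed.
So DulL is not produced.
Zn²⁺ is present, so ElnY is active.
Norleucine is absent, so SibL is inactive.
With repressor ElnY bound, *morS* is not transcribed.
So MorS is not produced.
Required activator DulL is absent, so *morE* is not transcribed.
→ *morE* is OFF.
Mn²⁺ is present, so SibV is inactive.
Itaconate is absent, so VelF is inactive.
Required activator VelF is absent, so *jalS* is not transcribed.
So JalS is not produced.
Required activator JalS is absent, so *oxaB* is not transcribed.
→ *oxaB* is OFF.
cAMP is absent, so MorT is active.
No repressor is bound and MorT is active, so *holU* is transcribed.
So HolU is produced and active.
MoO₄²⁻ is absent, so TemG is inactive.
No repressor is bound and HolU is active, so *cilL* is transcribed.
→ *cilL* is ON.
Citrulline is present, so QilB is inactive.
Glyoxylate is present, so ElnN is inactive.
With no repressor bound, *orvU* is transcribed.
So OrvU is produced and active.
Ornithine is present, so WexW is active.
With repressor WexW bound, *kepK* is not transcribed.
So KepK is not produced.
No repressor is bound and OrvU is active, so *pexB* is transcribed.
→ *pexB* is ON.
2 of the 4 genes are transcribed.

2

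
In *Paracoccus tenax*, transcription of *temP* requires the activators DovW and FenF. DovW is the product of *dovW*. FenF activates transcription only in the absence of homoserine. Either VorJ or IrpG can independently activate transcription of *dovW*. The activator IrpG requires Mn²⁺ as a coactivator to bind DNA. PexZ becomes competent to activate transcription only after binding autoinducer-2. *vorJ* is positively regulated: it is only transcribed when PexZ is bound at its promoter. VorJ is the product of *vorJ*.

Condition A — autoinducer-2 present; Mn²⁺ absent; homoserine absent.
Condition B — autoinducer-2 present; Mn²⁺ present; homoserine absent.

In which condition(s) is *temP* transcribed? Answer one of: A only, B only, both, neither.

both

Condition A:
Autoinducer-2 is present, so PexZ is active.
No repressor is bound and PexZ is active, so *vorJ* is transcribed.
So VorJ is produced and active.
Mn²⁺ is absent, so IrpG is inactive.
Activator VorJ is present, so *dovW* is transcribed.
So DovW is produced and active.
Homoserine is absent, so FenF is active.
No repressor is bound and DovW and FenF are active, so *temP* is transcribed.
→ *temP* is ON in A.
Condition B:
Autoinducer-2 is present, so PexZ is active.
No repressor is bound and PexZ is active, so *vorJ* is transcribed.
So VorJ is produced and active.
Mn²⁺ is present, so IrpG is active.
Activator VorJ is present, so *dovW* is transcribed.
So DovW is produced and active.
Homoserine is absent, so FenF is active.
No repressor is bound and DovW and FenF are active, so *temP* is transcribed.
→ *temP* is ON in B.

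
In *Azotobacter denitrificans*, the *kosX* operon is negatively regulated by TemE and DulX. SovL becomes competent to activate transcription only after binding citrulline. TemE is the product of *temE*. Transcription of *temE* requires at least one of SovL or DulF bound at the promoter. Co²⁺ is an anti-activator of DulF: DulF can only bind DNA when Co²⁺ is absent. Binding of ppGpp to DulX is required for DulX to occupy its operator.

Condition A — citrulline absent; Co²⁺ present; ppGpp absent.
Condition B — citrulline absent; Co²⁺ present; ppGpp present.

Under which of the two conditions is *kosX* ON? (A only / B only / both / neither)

A only

Condition A:
Citrulline is absent, so SovL is inactive.
Co²⁺ is present, so DulF is inactive.
No activator is available at the *temE* promoter, so *temE* is not transcribed.
So TemE is not produced.
ppGpp is absent, so DulX is inactive.
With no repressor bound, *kosX* is transcribed.
→ *kosX* is ON in A.
Condition B:
Citrulline is absent, so SovL is inactive.
Co²⁺ is present, so DulF is inactive.
No activator is available at the *temE* promoter, so *temE* is not transcribed.
So TemE is not produced.
ppGpp is present, so DulX is active.
With repressor DulX bound, *kosX* is not transcribed.
→ *kosX* is OFF in B.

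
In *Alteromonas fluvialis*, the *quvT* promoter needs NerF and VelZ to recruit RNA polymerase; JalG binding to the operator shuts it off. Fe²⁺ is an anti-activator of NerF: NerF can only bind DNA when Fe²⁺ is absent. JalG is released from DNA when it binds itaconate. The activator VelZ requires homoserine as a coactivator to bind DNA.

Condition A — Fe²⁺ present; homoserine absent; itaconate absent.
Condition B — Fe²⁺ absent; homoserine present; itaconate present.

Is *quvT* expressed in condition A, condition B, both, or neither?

Condition A:
Fe²⁺ is present, so NerF is inactive.
Homoserine is absent, so VelZ is inactive.
Itaconate is absent, so JalG is active.
With repressor JalG bound, *quvT* is not transcribed.
→ *quvT* is OFF in A.
Condition B:
Fe²⁺ is absent, so NerF is active.
Homoserine is present, so VelZ is active.
Itaconate is present, so JalG is inactive.
No repressor is bound and NerF and VelZ are active, so *quvT* is transcribed.
→ *quvT* is ON in B.

B only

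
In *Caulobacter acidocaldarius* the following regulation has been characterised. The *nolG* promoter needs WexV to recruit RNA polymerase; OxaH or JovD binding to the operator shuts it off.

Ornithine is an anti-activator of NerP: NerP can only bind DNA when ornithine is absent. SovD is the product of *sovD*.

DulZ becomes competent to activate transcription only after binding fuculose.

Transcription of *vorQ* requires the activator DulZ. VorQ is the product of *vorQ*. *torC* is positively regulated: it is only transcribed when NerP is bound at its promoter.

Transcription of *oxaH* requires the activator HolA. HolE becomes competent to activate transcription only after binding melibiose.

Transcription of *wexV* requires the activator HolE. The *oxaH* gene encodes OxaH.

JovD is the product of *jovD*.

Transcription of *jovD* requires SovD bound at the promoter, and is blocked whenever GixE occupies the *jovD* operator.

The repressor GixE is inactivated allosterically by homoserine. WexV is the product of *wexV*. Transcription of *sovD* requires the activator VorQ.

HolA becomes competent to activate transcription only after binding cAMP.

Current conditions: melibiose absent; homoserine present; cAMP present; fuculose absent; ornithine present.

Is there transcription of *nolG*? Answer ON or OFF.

OFF

cAMP is present, so HolA is active.
No repressor is bound and HolA is active, so *oxaH* is transcribed.
So OxaH is produced and active.
Melibiose is absent, so HolE is inactive.
Required activator HolE is absent, so *wexV* is not transcribed.
So WexV is not produced.
Fuculose is absent, so DulZ is inactive.
Required activator DulZ is absent, so *vorQ* is not transcribed.
So VorQ is not produced.
Required activator VorQ is absent, so *sovD* is not transcribed.
So SovD is not produced.
Homoserine is present, so GixE is inactive.
Required activator SovD is absent, so *jovD* is not transcribed.
So JovD is not produced.
With repressor OxaH bound, *nolG* is not transcribed.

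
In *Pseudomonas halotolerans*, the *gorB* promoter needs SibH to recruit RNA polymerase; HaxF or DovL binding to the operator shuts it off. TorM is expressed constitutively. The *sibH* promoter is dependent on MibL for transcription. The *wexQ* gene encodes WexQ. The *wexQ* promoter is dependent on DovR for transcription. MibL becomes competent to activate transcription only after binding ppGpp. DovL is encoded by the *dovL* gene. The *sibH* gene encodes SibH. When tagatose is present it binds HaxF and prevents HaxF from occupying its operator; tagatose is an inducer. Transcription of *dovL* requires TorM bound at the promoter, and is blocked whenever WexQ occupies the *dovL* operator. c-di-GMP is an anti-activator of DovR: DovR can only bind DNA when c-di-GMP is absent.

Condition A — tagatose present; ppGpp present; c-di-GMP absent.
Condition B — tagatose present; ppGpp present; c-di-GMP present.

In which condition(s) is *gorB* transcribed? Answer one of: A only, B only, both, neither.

Condition A:
Tagatose is present, so HaxF is inactive.
ppGpp is present, so MibL is active.
No repressor is bound and MibL is active, so *sibH* is transcribed.
So SibH is produced and active.
c-di-GMP is absent, so DovR is active.
No repressor is bound and DovR is active, so *wexQ* is transcribed.
So WexQ is produced and active.
TorM is produced constitutively and is active.
With repressor WexQ bound, *dovL* is not transcribed.
So DovL is not produced.
No repressor is bound and SibH is active, so *gorB* is transcribed.
→ *gorB* is ON in A.
Condition B:
Tagatose is present, so HaxF is inactive.
ppGpp is present, so MibL is active.
No repressor is bound and MibL is active, so *sibH* is transcribed.
So SibH is produced and active.
c-di-GMP is present, so DovR is inactive.
Required activator DovR is absent, so *wexQ* is not transcribed.
So WexQ is not produced.
TorM is produced constitutively and is active.
No repressor is bound and TorM is active, so *dovL* is transcribed.
So DovL is produced and active.
With repressor DovL bound, *gorB* is not transcribed.
→ *gorB* is OFF in B.

A only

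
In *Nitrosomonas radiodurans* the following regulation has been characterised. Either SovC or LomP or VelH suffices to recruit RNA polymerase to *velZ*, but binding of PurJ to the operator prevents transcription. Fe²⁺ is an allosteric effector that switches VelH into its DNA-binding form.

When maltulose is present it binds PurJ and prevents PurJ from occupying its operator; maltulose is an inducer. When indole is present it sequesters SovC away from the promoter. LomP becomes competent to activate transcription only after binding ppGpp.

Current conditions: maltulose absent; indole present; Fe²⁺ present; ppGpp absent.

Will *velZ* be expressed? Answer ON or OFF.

Indole is present, so SovC is inactive.
ppGpp is absent, so LomP is inactive.
Fe²⁺ is present, so VelH is active.
Maltulose is absent, so PurJ is active.
With repressor PurJ bound, *velZ* is not transcribed.

OFF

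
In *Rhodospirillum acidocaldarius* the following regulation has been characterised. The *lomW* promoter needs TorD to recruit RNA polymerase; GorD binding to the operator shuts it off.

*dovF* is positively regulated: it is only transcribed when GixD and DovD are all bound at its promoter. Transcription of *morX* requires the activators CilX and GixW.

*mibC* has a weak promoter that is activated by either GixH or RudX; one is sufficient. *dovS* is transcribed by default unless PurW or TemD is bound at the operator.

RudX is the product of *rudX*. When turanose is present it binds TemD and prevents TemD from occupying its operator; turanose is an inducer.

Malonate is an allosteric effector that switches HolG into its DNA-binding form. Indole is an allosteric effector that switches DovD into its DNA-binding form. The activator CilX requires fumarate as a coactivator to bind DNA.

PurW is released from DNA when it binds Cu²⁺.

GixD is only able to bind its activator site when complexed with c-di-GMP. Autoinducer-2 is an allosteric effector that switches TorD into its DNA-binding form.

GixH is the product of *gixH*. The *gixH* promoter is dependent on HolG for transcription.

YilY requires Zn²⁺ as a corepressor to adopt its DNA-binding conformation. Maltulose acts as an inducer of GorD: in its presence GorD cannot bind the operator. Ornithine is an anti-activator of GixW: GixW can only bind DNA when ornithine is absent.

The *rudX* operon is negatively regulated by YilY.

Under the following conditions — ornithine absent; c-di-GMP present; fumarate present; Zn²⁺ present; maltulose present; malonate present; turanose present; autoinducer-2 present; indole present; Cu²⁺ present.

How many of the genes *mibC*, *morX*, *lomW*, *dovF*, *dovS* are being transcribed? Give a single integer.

Malonate is present, so HolG is active.
No repressor is bound and HolG is active, so *gixH* is transcribed.
So GixH is produced and active.
Zn²⁺ is present, so YilY is active.
With repressor YilY bound, *rudX* is not transcribed.
So RudX is not produced.
Activator GixH is present, so *mibC* is transcribed.
→ *mibC* is ON.
Fumarate is present, so CilX is active.
Ornithine is absent, so GixW is active.
No repressor is bound and CilX and GixW are active, so *morX* is transcribed.
→ *morX* is ON.
Maltulose is present, so GorD is inactive.
Autoinducer-2 is present, so TorD is active.
No repressor is bound and TorD is active, so *lomW* is transcribed.
→ *lomW* is ON.
c-di-GMP is present, so GixD is active.
Indole is present, so DovD is active.
No repressor is bound and GixD and DovD are active, so *dovF* is transcribed.
→ *dovF* is ON.
Cu²⁺ is present, so PurW is inactive.
Turanose is present, so TemD is inactive.
With no repressor bound, *dovS* is transcribed.
→ *dovS* is ON.
5 of the 5 genes are transcribed.

5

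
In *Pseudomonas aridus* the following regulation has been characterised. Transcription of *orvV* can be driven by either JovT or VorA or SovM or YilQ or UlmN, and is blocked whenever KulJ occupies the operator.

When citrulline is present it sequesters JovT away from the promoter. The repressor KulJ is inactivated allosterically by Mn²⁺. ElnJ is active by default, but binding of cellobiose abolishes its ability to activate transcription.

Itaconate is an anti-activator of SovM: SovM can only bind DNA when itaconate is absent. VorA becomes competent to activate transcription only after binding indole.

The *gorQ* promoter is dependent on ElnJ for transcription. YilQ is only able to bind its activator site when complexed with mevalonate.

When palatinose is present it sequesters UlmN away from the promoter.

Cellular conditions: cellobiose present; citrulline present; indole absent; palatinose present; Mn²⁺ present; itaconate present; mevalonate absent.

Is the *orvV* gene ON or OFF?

OFF

Citrulline is present, so JovT is inactive.
Mn²⁺ is present, so KulJ is inactive.
Indole is absent, so VorA is inactive.
Itaconate is present, so SovM is inactive.
Mevalonate is absent, so YilQ is inactive.
Palatinose is present, so UlmN is inactive.
No activator is available at the *orvV* promoter, so *orvV* is not transcribed.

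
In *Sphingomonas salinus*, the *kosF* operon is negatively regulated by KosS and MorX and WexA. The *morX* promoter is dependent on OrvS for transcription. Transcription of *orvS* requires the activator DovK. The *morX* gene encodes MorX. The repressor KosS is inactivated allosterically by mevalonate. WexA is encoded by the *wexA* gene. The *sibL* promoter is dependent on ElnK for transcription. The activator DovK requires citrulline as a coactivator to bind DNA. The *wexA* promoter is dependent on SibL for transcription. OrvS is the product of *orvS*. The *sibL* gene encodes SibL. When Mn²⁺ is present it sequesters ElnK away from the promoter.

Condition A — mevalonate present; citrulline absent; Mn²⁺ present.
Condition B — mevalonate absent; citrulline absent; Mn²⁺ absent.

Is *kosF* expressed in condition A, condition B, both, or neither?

A only

Condition A:
Mevalonate is present, so KosS is inactive.
Citrulline is absent, so DovK is inactive.
Required activator DovK is absent, so *orvS* is not transcribed.
So OrvS is not produced.
Required activator OrvS is absent, so *morX* is not transcribed.
So MorX is not produced.
Mn²⁺ is present, so ElnK is inactive.
Required activator ElnK is absent, so *sibL* is not transcribed.
So SibL is not produced.
Required activator SibL is absent, so *wexA* is not transcribed.
So WexA is not produced.
With no repressor bound, *kosF* is transcribed.
→ *kosF* is ON in A.
Condition B:
Mevalonate is absent, so KosS is active.
Citrulline is absent, so DovK is inactive.
Required activator DovK is absent, so *orvS* is not transcribed.
So OrvS is not produced.
Required activator OrvS is absent, so *morX* is not transcribed.
So MorX is not produced.
Mn²⁺ is absent, so ElnK is active.
No repressor is bound and ElnK is active, so *sibL* is transcribed.
So SibL is produced and active.
No repressor is bound and SibL is active, so *wexA* is transcribed.
So WexA is produced and active.
With repressor KosS bound, *kosF* is not transcribed.
→ *kosF* is OFF in B.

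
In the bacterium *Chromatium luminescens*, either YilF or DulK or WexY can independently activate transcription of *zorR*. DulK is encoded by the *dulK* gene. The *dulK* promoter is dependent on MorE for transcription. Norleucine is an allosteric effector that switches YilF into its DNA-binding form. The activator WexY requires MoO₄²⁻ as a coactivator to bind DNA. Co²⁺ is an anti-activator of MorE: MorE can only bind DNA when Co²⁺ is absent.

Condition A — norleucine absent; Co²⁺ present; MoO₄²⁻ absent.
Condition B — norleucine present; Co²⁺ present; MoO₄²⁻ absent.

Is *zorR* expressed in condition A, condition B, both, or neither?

Condition A:
Norleucine is absent, so YilF is inactive.
Co²⁺ is present, so MorE is inactive.
Required activator MorE is absent, so *dulK* is not transcribed.
So DulK is not produced.
MoO₄²⁻ is absent, so WexY is inactive.
No activator is available at the *zorR* promoter, so *zorR* is not transcribed.
→ *zorR* is OFF in A.
Condition B:
Norleucine is present, so YilF is active.
Co²⁺ is present, so MorE is inactive.
Required activator MorE is absent, so *dulK* is not transcribed.
So DulK is not produced.
MoO₄²⁻ is absent, so WexY is inactive.
Activator YilF is present, so *zorR* is transcribed.
→ *zorR* is ON in B.

B only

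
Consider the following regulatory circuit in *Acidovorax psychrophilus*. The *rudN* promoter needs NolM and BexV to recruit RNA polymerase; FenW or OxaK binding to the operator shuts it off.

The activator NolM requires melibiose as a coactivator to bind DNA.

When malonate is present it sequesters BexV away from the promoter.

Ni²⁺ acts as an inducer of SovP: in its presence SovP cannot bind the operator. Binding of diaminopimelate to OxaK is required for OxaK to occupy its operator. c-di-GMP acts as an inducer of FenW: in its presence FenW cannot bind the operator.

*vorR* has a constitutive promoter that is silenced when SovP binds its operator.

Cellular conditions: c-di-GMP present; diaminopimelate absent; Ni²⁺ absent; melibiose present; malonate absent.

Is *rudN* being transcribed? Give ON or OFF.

c-di-GMP is present, so FenW is inactive.
Melibiose is present, so NolM is active.
Malonate is absent, so BexV is active.
Diaminopimelate is absent, so OxaK is inactive.
No repressor is bound and NolM and BexV are active, so *rudN* is transcribed.

ON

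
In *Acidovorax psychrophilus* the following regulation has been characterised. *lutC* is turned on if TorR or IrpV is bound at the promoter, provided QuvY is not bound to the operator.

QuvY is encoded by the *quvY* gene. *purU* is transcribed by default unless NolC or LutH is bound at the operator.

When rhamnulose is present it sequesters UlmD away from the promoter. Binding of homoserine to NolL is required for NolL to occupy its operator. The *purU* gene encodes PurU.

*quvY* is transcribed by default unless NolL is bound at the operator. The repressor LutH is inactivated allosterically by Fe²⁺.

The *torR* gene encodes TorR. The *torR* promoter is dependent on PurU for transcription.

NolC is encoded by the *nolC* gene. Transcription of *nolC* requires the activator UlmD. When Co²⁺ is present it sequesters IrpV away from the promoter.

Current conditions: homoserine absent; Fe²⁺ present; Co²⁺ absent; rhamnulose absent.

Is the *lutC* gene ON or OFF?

Rhamnulose is absent, so UlmD is active.
No repressor is bound and UlmD is active, so *nolC* is transcribed.
So NolC is produced and active.
Fe²⁺ is present, so LutH is inactive.
With repressor NolC bound, *purU* is not transcribed.
So PurU is not produced.
Required activator PurU is absent, so *torR* is not transcribed.
So TorR is not produced.
Co²⁺ is absent, so IrpV is active.
Homoserine is absent, so NolL is inactive.
With no repressor bound, *quvY* is transcribed.
So QuvY is produced and active.
With repressor QuvY bound, *lutC* is not transcribed.

OFF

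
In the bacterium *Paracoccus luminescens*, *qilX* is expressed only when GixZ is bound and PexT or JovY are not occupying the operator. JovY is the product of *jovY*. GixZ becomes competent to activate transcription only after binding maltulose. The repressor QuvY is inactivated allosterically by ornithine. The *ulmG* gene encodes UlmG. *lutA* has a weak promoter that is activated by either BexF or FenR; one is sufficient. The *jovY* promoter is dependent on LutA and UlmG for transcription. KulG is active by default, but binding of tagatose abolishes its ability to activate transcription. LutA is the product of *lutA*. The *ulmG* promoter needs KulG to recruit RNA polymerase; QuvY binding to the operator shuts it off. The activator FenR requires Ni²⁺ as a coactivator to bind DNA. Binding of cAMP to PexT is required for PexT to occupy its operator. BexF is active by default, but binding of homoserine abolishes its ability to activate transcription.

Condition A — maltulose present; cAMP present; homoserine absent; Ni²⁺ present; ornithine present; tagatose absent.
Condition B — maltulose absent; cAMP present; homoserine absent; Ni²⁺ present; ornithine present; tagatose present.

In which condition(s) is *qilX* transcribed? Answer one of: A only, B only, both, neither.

Condition A:
Maltulose is present, so GixZ is active.
cAMP is present, so PexT is active.
Homoserine is absent, so BexF is active.
Ni²⁺ is present, so FenR is active.
Activator BexF is present, so *lutA* is transcribed.
So LutA is produced and active.
Ornithine is present, so QuvY is inactive.
Tagatose is absent, so KulG is active.
No repressor is bound and KulG is active, so *ulmG* is transcribed.
So UlmG is produced and active.
No repressor is bound and LutA and UlmG are active, so *jovY* is transcribed.
So JovY is produced and active.
With repressor PexT bound, *qilX* is not transcribed.
→ *qilX* is OFF in A.
Condition B:
Maltulose is absent, so GixZ is inactive.
cAMP is present, so PexT is active.
Homoserine is absent, so BexF is active.
Ni²⁺ is present, so FenR is active.
Activator BexF is present, so *lutA* is transcribed.
So LutA is produced and active.
Ornithine is present, so QuvY is inactive.
Tagatose is present, so KulG is inactive.
Required activator KulG is absent, so *ulmG* is not transcribed.
So UlmG is not produced.
Required activator UlmG is absent, so *jovY* is not transcribed.
So JovY is not produced.
With repressor PexT bound, *qilX* is not transcribed.
→ *qilX* is OFF in B.

neither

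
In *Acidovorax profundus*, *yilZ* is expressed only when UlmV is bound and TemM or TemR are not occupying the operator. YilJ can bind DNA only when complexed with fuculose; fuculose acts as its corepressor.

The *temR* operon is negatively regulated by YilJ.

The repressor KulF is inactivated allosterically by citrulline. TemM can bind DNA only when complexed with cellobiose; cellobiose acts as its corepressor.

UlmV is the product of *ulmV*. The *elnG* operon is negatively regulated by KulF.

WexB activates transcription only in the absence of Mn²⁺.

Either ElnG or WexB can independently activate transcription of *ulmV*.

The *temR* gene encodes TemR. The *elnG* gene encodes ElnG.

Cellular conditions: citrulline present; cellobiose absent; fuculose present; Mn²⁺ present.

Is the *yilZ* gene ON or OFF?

Cellobiose is absent, so TemM is inactive.
Citrulline is present, so KulF is inactive.
With no repressor bound, *elnG* is transcribed.
So ElnG is produced and active.
Mn²⁺ is present, so WexB is inactive.
Activator ElnG is present, so *ulmV* is transcribed.
So UlmV is produced and active.
Fuculose is present, so YilJ is active.
With repressor YilJ bound, *temR* is not transcribed.
So TemR is not produced.
No repressor is bound and UlmV is active, so *yilZ* is transcribed.

ON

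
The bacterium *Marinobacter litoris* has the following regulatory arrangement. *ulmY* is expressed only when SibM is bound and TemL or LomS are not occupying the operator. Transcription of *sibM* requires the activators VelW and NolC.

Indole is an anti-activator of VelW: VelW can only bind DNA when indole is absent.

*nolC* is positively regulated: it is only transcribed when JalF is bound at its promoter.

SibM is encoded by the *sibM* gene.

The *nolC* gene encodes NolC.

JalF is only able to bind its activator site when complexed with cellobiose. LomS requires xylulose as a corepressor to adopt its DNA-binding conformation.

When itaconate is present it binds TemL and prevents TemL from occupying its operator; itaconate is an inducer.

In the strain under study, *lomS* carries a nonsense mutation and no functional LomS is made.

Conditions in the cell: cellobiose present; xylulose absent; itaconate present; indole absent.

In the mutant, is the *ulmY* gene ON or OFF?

ON

Indole is absent, so VelW is active.
Cellobiose is present, so JalF is active.
No repressor is bound and JalF is active, so *nolC* is transcribed.
So NolC is produced and active.
No repressor is bound and VelW and NolC are active, so *sibM* is transcribed.
So SibM is produced and active.
Itaconate is present, so TemL is inactive.
LomS is non-functional in this strain, so it has no effect.
No repressor is bound and SibM is active, so *ulmY* is transcribed.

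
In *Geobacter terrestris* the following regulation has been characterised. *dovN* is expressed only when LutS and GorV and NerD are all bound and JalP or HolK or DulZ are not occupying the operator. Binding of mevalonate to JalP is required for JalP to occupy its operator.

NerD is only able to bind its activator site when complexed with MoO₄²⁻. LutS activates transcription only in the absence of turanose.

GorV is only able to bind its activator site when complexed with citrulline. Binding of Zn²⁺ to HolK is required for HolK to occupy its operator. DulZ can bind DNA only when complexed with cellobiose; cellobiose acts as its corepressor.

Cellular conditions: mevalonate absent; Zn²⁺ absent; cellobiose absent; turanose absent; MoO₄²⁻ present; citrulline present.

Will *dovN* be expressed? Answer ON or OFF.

ON

Mevalonate is absent, so JalP is inactive.
Turanose is absent, so LutS is active.
Citrulline is present, so GorV is active.
MoO₄²⁻ is present, so NerD is active.
Zn²⁺ is absent, so HolK is inactive.
Cellobiose is absent, so DulZ is inactive.
No repressor is bound and LutS and GorV and NerD are active, so *dovN* is transcribed.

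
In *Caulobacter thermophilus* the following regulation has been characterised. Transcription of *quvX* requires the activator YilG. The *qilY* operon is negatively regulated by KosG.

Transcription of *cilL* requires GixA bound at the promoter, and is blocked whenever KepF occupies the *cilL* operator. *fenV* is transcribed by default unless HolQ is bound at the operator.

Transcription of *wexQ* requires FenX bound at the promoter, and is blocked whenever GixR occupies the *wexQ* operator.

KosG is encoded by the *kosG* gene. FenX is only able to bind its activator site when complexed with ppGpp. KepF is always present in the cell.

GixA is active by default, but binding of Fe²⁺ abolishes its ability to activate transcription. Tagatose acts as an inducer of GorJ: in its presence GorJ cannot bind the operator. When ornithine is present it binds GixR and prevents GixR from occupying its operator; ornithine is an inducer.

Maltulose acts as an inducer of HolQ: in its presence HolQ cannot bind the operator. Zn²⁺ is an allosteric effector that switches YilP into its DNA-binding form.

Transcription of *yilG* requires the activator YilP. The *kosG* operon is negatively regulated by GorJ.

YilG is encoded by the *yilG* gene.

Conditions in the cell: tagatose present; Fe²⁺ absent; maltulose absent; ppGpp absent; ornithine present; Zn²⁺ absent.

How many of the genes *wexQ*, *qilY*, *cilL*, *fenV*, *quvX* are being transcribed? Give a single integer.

ppGpp is absent, so FenX is inactive.
Ornithine is present, so GixR is inactive.
Required activator FenX is absent, so *wexQ* is not transcribed.
→ *wexQ* is OFF.
Tagatose is present, so GorJ is inactive.
With no repressor bound, *kosG* is transcribed.
So KosG is produced and active.
With repressor KosG bound, *qilY* is not transcribed.
→ *qilY* is OFF.
Fe²⁺ is absent, so GixA is active.
KepF is produced constitutively and is active.
With repressor KepF bound, *cilL* is not transcribed.
→ *cilL* is OFF.
Maltulose is absent, so HolQ is active.
With repressor HolQ bound, *fenV* is not transcribed.
→ *fenV* is OFF.
Zn²⁺ is absent, so YilP is inactive.
Required activator YilP is absent, so *yilG* is not transcribed.
So YilG is not produced.
Required activator YilG is absent, so *quvX* is not transcribed.
→ *quvX* is OFF.
0 of the 5 genes are transcribed.

0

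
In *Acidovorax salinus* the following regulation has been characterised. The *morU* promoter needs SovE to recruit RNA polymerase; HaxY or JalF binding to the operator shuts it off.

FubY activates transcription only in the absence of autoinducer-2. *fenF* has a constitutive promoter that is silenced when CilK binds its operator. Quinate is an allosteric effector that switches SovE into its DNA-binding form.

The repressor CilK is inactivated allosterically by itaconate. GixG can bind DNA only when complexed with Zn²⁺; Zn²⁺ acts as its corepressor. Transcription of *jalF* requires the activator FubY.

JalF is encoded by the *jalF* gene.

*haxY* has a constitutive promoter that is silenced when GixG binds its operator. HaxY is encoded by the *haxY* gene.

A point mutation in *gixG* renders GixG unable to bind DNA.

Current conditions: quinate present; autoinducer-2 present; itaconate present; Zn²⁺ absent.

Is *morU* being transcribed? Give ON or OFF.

Quinate is present, so SovE is active.
GixG is non-functional in this strain, so it has no effect.
With no repressor bound, *haxY* is transcribed.
So HaxY is produced and active.
Autoinducer-2 is present, so FubY is inactive.
Required activator FubY is absent, so *jalF* is not transcribed.
So JalF is not produced.
With repressor HaxY bound, *morU* is not transcribed.

OFF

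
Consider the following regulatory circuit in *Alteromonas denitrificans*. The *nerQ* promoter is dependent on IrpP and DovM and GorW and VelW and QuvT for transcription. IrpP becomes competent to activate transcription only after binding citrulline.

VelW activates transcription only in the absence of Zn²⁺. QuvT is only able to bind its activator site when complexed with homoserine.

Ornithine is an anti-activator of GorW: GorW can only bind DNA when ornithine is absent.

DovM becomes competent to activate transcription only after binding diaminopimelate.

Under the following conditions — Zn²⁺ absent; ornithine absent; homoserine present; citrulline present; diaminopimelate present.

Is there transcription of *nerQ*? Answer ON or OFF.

ON

Citrulline is present, so IrpP is active.
Diaminopimelate is present, so DovM is active.
Ornithine is absent, so GorW is active.
Zn²⁺ is absent, so VelW is active.
Homoserine is present, so QuvT is active.
No repressor is bound and IrpP and DovM and GorW and VelW and QuvT are active, so *nerQ* is transcribed.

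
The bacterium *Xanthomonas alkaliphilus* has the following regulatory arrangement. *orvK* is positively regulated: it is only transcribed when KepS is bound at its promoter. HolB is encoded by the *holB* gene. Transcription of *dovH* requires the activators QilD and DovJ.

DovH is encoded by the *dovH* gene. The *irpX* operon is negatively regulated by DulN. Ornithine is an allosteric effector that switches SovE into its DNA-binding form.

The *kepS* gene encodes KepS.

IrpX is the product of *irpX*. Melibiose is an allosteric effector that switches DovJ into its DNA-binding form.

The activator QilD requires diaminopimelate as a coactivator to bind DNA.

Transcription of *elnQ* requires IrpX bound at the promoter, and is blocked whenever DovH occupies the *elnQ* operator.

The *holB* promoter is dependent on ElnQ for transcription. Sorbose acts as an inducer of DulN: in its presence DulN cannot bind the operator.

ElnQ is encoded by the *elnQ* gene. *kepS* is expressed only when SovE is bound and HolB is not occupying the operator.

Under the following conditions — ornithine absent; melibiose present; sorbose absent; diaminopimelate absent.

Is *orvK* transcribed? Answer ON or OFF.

OFF

Sorbose is absent, so DulN is active.
With repressor DulN bound, *irpX* is not transcribed.
So IrpX is not produced.
Diaminopimelate is absent, so QilD is inactive.
Melibiose is present, so DovJ is active.
Required activator QilD is absent, so *dovH* is not transcribed.
So DovH is not produced.
Required activator IrpX is absent, so *elnQ* is not transcribed.
So ElnQ is not produced.
Required activator ElnQ is absent, so *holB* is not transcribed.
So HolB is not produced.
Ornithine is absent, so SovE is inactive.
Required activator SovE is absent, so *kepS* is not transcribed.
So KepS is not produced.
Required activator KepS is absent, so *orvK* is not transcribed.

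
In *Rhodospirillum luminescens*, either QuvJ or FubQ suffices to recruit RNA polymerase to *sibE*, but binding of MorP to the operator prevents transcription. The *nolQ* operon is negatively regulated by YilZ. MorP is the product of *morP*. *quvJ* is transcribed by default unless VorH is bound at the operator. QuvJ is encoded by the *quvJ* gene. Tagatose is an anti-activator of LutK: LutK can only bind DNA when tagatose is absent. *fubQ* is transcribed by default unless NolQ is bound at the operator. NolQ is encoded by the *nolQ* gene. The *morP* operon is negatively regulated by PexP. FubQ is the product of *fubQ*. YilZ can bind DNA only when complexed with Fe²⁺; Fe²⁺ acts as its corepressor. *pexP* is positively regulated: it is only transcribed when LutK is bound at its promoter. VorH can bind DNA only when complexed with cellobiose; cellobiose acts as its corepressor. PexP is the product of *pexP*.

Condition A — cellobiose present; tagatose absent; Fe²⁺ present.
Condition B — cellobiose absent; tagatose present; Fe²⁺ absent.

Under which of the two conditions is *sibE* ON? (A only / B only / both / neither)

A only

Condition A:
Cellobiose is present, so VorH is active.
With repressor VorH bound, *quvJ* is not transcribed.
So QuvJ is not produced.
Tagatose is absent, so LutK is active.
No repressor is bound and LutK is active, so *pexP* is transcribed.
So PexP is produced and active.
With repressor PexP bound, *morP* is not transcribed.
So MorP is not produced.
Fe²⁺ is present, so YilZ is active.
With repressor YilZ bound, *nolQ* is not transcribed.
So NolQ is not produced.
With no repressor bound, *fubQ* is transcribed.
So FubQ is produced and active.
Activator FubQ is present, so *sibE* is transcribed.
→ *sibE* is ON in A.
Condition B:
Cellobiose is absent, so VorH is inactive.
With no repressor bound, *quvJ* is transcribed.
So QuvJ is produced and active.
Tagatose is present, so LutK is inactive.
Required activator LutK is absent, so *pexP* is not transcribed.
So PexP is not produced.
With no repressor bound, *morP* is transcribed.
So MorP is produced and active.
Fe²⁺ is absent, so YilZ is inactive.
With no repressor bound, *nolQ* is transcribed.
So NolQ is produced and active.
With repressor NolQ bound, *fubQ* is not transcribed.
So FubQ is not produced.
With repressor MorP bound, *sibE* is not transcribed.
→ *sibE* is OFF in B.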